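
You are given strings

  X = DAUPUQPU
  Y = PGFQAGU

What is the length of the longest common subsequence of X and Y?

3

Let dp[i][j] be the LCS length of the first i characters of X and the first j characters of Y. dp[i][j] = dp[i-1][j-1]+1 when the i-th and j-th characters match, else max(dp[i-1][j], dp[i][j-1]).
    ·  P  G  F  Q  A  G  U
 ·  0  0  0  0  0  0  0  0
 D  0  0  0  0  0  0  0  0
 A  0  0  0  0  0  1  1  1
 U  0  0  0  0  0  1  1  2
 P  0  1  1  1  1  1  1  2
 U  0  1  1  1  1  1  1  2
 Q  0  1  1  1  2  2  2  2
 P  0  1  1  1  2  2  2  2
 U  0  1  1  1  2  2  2  3
dp[8][7] = 3. One LCS (by backtracking along matches): PQU.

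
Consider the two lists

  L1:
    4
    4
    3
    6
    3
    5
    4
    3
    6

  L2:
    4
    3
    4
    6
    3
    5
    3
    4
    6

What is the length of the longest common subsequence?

Let dp[i][j] be the LCS length of the first i values of L1 and the first j values of L2. dp[i][j] = dp[i-1][j-1]+1 when the i-th and j-th values match, else max(dp[i-1][j], dp[i][j-1]).
    ·  4  3  4  6  3  5  3  4  6
 ·  0  0  0  0  0  0  0  0  0  0
 4  0  1  1  1  1  1  1  1  1  1
 4  0  1  1  2  2  2  2  2  2  2
 3  0  1  2  2  2  3  3  3  3  3
 6  0  1  2  2  3  3  3  3  3  4
 3  0  1  2  2  3  4  4  4  4  4
 5  0  1  2  2  3  4  5  5  5  5
 4  0  1  2  3  3  4  5  5  6  6
 3  0  1  2  3  3  4  5  6  6  6
 6  0  1  2  3  4  4  5  6  6  7
dp[9][9] = 7. One LCS (by backtracking along matches): 4, 4, 6, 3, 5, 4, 6.

7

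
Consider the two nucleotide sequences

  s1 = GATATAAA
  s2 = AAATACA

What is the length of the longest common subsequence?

5

Let dp[i][j] be the LCS length of the first i bases of s1 and the first j bases of s2. dp[i][j] = dp[i-1][j-1]+1 when the i-th and j-th bases match, else max(dp[i-1][j], dp[i][j-1]).
    ·  A  A  A  T  A  C  A
 ·  0  0  0  0  0  0  0  0
 G  0  0  0  0  0  0  0  0
 A  0  1  1  1  1  1  1  1
 T  0  1  1  1  2  2  2  2
 A  0  1  2  2  2  3  3  3
 T  0  1  2  2  3  3  3  3
 A  0  1  2  3  3  4  4  4
 A  0  1  2  3  3  4  4  5
 A  0  1  2  3  3  4  4  5
dp[8][7] = 5. One LCS (by backtracking along matches): AATAA.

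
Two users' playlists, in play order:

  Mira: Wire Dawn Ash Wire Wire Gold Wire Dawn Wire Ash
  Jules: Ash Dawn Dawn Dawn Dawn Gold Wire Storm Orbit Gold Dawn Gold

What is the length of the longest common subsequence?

4

Taking Dawn (Mira #2, Jules #5), then Wire (Mira #4, Jules #7), then Gold (Mira #6, Jules #10), then Dawn (Mira #8, Jules #11) gives a common subsequence of length 4. Since dp[10][12] = 4, nothing longer is possible.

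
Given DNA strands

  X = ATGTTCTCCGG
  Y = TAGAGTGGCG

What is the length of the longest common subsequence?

5

Let dp[i][j] be the LCS length of the first i bases of X and the first j bases of Y. dp[i][j] = dp[i-1][j-1]+1 when the i-th and j-th bases match, else max(dp[i-1][j], dp[i][j-1]).
    ·  T  A  G  A  G  T  G  G  C  G
 ·  0  0  0  0  0  0  0  0  0  0  0
 A  0  0  1  1  1  1  1  1  1  1  1
 T  0  1  1  1  1  1  2  2  2  2  2
 G  0  1  1  2  2  2  2  3  3  3  3
 T  0  1  1  2  2  2  3  3  3  3  3
 T  0  1  1  2  2  2  3  3  3  3  3
 C  0  1  1  2  2  2  3  3  3  4  4
 T  0  1  1  2  2  2  3  3  3  4  4
 C  0  1  1  2  2  2  3  3  3  4  4
 C  0  1  1  2  2  2  3  3  3  4  4
 G  0  1  1  2  2  3  3  4  4  4  5
 G  0  1  1  2  2  3  3  4  5  5  5
dp[11][10] = 5. One LCS (by backtracking along matches): ATGCG.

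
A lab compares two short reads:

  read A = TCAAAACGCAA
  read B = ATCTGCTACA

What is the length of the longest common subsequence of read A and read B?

6

Match T at read A[1]=read B[2] → C at read A[2]=read B[3] → G at read A[8]=read B[5] → C at read A[9]=read B[6] → A at read A[10]=read B[8] → A at read A[11]=read B[10] — 6 bases in the same relative order in both, and the DP table's final entry dp[11][10] is also 6, so no common subsequence is longer.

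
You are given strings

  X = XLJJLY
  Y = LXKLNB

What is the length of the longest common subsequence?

Let dp[i][j] be the LCS length of the first i characters of X and the first j characters of Y. dp[i][j] = dp[i-1][j-1]+1 when the i-th and j-th characters match, else max(dp[i-1][j], dp[i][j-1]).
    ·  L  X  K  L  N  B
 ·  0  0  0  0  0  0  0
 X  0  0  1  1  1  1  1
 L  0  1  1  1  2  2  2
 J  0  1  1  1  2  2  2
 J  0  1  1  1  2  2  2
 L  0  1  1  1  2  2  2
 Y  0  1  1  1  2  2  2
dp[6][6] = 2. One LCS (by backtracking along matches): XL.

2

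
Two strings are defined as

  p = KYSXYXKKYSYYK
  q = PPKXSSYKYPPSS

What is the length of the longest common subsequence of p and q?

6

One common subsequence of length 6: K [1,3] → S [3,6] → Y [5,7] → K [8,8] → Y [9,9] → S [10,13]. The LCS DP gives dp[13][13] = 6, so this is optimal.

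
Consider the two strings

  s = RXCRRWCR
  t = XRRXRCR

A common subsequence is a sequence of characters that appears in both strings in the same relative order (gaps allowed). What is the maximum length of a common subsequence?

5

Let dp[i][j] be the LCS length of the first i characters of s and the first j characters of t. dp[i][j] = dp[i-1][j-1]+1 when the i-th and j-th characters match, else max(dp[i-1][j], dp[i][j-1]).
    ·  X  R  R  X  R  C  R
 ·  0  0  0  0  0  0  0  0
 R  0  0  1  1  1  1  1  1
 X  0  1  1  1  2  2  2  2
 C  0  1  1  1  2  2  3  3
 R  0  1  2  2  2  3  3  4
 R  0  1  2  3  3  3  3  4
 W  0  1  2  3  3  3  3  4
 C  0  1  2  3  3  3  4  4
 R  0  1  2  3  3  4  4  5
dp[8][7] = 5. One LCS (by backtracking along matches): RXRCR.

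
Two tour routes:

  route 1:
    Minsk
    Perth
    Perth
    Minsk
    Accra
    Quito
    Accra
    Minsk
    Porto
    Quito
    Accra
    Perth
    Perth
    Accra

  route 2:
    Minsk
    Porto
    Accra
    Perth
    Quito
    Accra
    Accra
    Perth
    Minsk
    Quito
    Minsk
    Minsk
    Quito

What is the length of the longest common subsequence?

Match Minsk at route 1[1]=route 2[1], Perth at route 1[2]=route 2[4], Perth at route 1[3]=route 2[8], Minsk at route 1[4]=route 2[9], Quito at route 1[6]=route 2[10], Minsk at route 1[8]=route 2[12], Quito at route 1[10]=route 2[13] — 7 stops in the same relative order in both. The LCS DP gives dp[14][13] = 7, so this is optimal.

7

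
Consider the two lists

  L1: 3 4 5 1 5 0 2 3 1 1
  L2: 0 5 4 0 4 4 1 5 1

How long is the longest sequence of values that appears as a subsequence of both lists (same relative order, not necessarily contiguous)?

4

Let dp[i][j] be the LCS length of the first i values of L1 and the first j values of L2. dp[i][j] = dp[i-1][j-1]+1 when the i-th and j-th values match, else max(dp[i-1][j], dp[i][j-1]).
    ·  0  5  4  0  4  4  1  5  1
 ·  0  0  0  0  0  0  0  0  0  0
 3  0  0  0  0  0  0  0  0  0  0
 4  0  0  0  1  1  1  1  1  1  1
 5  0  0  1  1  1  1  1  1  2  2
 1  0  0  1  1  1  1  1  2  2  3
 5  0  0  1  1  1  1  1  2  3  3
 0  0  1  1  1  2  2  2  2  3  3
 2  0  1  1  1  2  2  2  2  3  3
 3  0  1  1  1  2  2  2  2  3  3
 1  0  1  1  1  2  2  2  3  3  4
 1  0  1  1  1  2  2  2  3  3  4
dp[10][9] = 4. One LCS (by backtracking along matches): 4, 1, 5, 1.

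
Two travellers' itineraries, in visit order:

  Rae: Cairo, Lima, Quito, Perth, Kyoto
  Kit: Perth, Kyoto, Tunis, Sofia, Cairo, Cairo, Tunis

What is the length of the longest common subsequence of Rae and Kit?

2

Match Perth [4,1], Kyoto [5,2] — 2 stops in the same relative order in both, and the DP table's final entry dp[5][7] is also 2, so no common subsequence is longer.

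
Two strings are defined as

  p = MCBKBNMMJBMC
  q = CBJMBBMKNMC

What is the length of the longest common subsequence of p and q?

6

Match M at p[1]=q[4], then B at p[3]=q[6], then K at p[4]=q[8], then N at p[6]=q[9], then M at p[11]=q[10], then C at p[12]=q[11] — 6 characters in the same relative order in both. dp[12][11] = 6 confirms this is the maximum.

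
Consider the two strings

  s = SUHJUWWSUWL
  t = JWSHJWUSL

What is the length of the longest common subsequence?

Match S at s[1]=t[3], then H at s[3]=t[4], then J at s[4]=t[5], then U at s[5]=t[7], then S at s[8]=t[8], then L at s[11]=t[9] — 6 characters in the same relative order in both. Since dp[11][9] = 6, nothing longer is possible.

6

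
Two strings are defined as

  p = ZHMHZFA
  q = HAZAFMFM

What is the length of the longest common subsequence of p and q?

Pick Z (p #1, q #3), then M (p #3, q #6), then F (p #6, q #7); all 3 characters appear in both, in order. The LCS DP gives dp[7][8] = 3, so this is optimal.

3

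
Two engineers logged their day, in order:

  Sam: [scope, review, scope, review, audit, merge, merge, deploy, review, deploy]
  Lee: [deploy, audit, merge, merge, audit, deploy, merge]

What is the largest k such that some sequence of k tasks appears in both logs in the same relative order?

One common subsequence of length 4: audit [5,2]; then merge [6,3]; then merge [7,4]; then deploy [8,6]. The LCS DP gives dp[10][7] = 4, so this is optimal.

4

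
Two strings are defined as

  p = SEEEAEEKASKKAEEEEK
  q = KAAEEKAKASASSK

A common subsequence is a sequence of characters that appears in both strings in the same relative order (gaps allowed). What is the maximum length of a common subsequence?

One common subsequence of length 8: E [2,4], E [3,5], A [5,7], K [8,8], A [9,9], S [10,10], A [13,11], K [18,14]. The LCS DP gives dp[18][14] = 8, so this is optimal.

8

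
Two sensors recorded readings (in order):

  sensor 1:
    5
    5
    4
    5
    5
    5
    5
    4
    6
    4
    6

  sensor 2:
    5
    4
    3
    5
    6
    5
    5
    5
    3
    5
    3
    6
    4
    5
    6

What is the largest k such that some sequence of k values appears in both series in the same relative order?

9

Pick 5 [1,1], then 5 [2,4], then 5 [4,6], then 5 [5,7], then 5 [6,8], then 5 [7,10], then 6 [9,12], then 4 [10,13], then 6 [11,15]; all 9 values appear in both, in order, and the DP table's final entry dp[11][15] is also 9, so no common subsequence is longer.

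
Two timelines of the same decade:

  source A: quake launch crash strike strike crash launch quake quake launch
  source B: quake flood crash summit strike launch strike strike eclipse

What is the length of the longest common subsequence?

One common subsequence of length 4: quake at source A[1]=source B[1]; then launch at source A[2]=source B[6]; then strike at source A[4]=source B[7]; then strike at source A[5]=source B[8]. Since dp[10][9] = 4, nothing longer is possible.

4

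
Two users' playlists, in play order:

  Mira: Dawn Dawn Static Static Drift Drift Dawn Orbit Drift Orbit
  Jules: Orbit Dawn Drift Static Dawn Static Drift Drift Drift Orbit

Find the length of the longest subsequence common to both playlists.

Pick Dawn at Mira[1]=Jules[2] → Dawn at Mira[2]=Jules[5] → Static at Mira[4]=Jules[6] → Drift at Mira[5]=Jules[7] → Drift at Mira[6]=Jules[8] → Drift at Mira[9]=Jules[9] → Orbit at Mira[10]=Jules[10]; all 7 songs appear in both, in order. Since dp[10][10] = 7, nothing longer is possible.

7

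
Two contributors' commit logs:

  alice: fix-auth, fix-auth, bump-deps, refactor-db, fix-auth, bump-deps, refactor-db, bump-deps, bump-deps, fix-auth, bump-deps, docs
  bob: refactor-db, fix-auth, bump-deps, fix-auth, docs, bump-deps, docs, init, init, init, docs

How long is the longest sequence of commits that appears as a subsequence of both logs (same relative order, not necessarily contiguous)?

6

Taking refactor-db (alice #4, bob #1) → fix-auth (alice #5, bob #2) → bump-deps (alice #9, bob #3) → fix-auth (alice #10, bob #4) → bump-deps (alice #11, bob #6) → docs (alice #12, bob #11) gives a common subsequence of length 6. Since dp[12][11] = 6, nothing longer is possible.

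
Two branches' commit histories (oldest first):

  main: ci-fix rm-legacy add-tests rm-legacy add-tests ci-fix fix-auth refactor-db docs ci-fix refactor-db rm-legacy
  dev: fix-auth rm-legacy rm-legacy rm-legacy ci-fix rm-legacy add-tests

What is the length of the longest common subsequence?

Taking rm-legacy at main[2]=dev[3], rm-legacy at main[4]=dev[4], ci-fix at main[10]=dev[5], rm-legacy at main[12]=dev[6] gives a common subsequence of length 4. Since dp[12][7] = 4, nothing longer is possible.

4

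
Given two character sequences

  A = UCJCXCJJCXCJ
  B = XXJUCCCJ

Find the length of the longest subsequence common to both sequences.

5

One common subsequence of length 5: U (A #1, B #4) → C (A #6, B #5) → C (A #9, B #6) → C (A #11, B #7) → J (A #12, B #8). Since dp[12][8] = 5, nothing longer is possible.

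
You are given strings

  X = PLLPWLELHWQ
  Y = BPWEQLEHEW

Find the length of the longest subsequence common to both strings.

6

Pick P (X #4, Y #2); then W (X #5, Y #3); then L (X #6, Y #6); then E (X #7, Y #7); then H (X #9, Y #8); then W (X #10, Y #10); all 6 characters appear in both, in order. The LCS DP gives dp[11][10] = 6, so this is optimal.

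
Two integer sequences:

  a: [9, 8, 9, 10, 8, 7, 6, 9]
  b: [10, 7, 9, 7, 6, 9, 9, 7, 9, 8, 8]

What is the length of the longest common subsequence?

4

Let dp[i][j] be the LCS length of the first i values of a and the first j values of b. dp[i][j] = dp[i-1][j-1]+1 when the i-th and j-th values match, else max(dp[i-1][j], dp[i][j-1]).
    · 10  7  9  7  6  9  9  7  9  8  8
 ·  0  0  0  0  0  0  0  0  0  0  0  0
 9  0  0  0  1  1  1  1  1  1  1  1  1
 8  0  0  0  1  1  1  1  1  1  1  2  2
 9  0  0  0  1  1  1  2  2  2  2  2  2
10  0  1  1  1  1  1  2  2  2  2  2  2
 8  0  1  1  1  1  1  2  2  2  2  3  3
 7  0  1  2  2  2  2  2  2  3  3  3  3
 6  0  1  2  2  2  3  3  3  3  3  3  3
 9  0  1  2  3  3  3  4  4  4  4  4  4
dp[8][11] = 4. One LCS (by backtracking along matches): 9, 9, 7, 9.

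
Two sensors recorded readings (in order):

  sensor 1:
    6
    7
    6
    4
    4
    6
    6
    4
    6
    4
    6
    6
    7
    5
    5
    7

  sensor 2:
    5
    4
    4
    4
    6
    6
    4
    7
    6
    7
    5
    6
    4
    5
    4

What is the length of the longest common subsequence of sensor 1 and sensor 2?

One common subsequence of length 9: 4 [4,3], 4 [5,4], 6 [6,5], 6 [7,6], 4 [8,7], 6 [12,9], 7 [13,10], 5 [14,11], 5 [15,14]. The LCS DP gives dp[16][15] = 9, so this is optimal.

9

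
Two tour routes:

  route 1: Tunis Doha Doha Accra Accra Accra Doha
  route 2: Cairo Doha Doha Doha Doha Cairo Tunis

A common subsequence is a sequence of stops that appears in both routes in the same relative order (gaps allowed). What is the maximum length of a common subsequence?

3

Match Doha (route 1 #2, route 2 #3), Doha (route 1 #3, route 2 #4), Doha (route 1 #7, route 2 #5) — 3 stops in the same relative order in both. The LCS DP gives dp[7][7] = 3, so this is optimal.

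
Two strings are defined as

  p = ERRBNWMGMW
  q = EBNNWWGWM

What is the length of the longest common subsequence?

Let dp[i][j] be the LCS length of the first i characters of p and the first j characters of q. dp[i][j] = dp[i-1][j-1]+1 when the i-th and j-th characters match, else max(dp[i-1][j], dp[i][j-1]).
    ·  E  B  N  N  W  W  G  W  M
 ·  0  0  0  0  0  0  0  0  0  0
 E  0  1  1  1  1  1  1  1  1  1
 R  0  1  1  1  1  1  1  1  1  1
 R  0  1  1  1  1  1  1  1  1  1
 B  0  1  2  2  2  2  2  2  2  2
 N  0  1  2  3  3  3  3  3  3  3
 W  0  1  2  3  3  4  4  4  4  4
 M  0  1  2  3  3  4  4  4  4  5
 G  0  1  2  3  3  4  4  5  5  5
 M  0  1  2  3  3  4  4  5  5  6
 W  0  1  2  3  3  4  5  5  6  6
dp[10][9] = 6. One LCS (by backtracking along matches): EBNWGM.

6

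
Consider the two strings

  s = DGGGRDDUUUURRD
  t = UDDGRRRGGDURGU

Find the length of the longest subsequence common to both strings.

7

Taking D [1,3], then G [2,4], then G [3,8], then G [4,9], then D [7,10], then U [8,11], then U [11,14] gives a common subsequence of length 7. Since dp[14][14] = 7, nothing longer is possible.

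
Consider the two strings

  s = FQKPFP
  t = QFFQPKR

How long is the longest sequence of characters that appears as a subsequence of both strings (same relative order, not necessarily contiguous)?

Taking F (s #1, t #3), then Q (s #2, t #4), then K (s #3, t #6) gives a common subsequence of length 3. The LCS DP gives dp[6][7] = 3, so this is optimal.

3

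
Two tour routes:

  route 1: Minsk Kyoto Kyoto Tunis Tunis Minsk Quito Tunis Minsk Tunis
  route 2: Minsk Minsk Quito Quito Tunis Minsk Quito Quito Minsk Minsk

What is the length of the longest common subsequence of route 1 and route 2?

Pick Minsk (route 1 #1, route 2 #2), then Tunis (route 1 #5, route 2 #5), then Minsk (route 1 #6, route 2 #6), then Quito (route 1 #7, route 2 #8), then Minsk (route 1 #9, route 2 #10); all 5 stops appear in both, in order, and the DP table's final entry dp[10][10] is also 5, so no common subsequence is longer.

5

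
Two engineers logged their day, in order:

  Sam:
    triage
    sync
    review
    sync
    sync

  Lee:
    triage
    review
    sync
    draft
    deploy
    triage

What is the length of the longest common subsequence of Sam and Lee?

Match triage [1,1] → review [3,2] → sync [4,3] — 3 tasks in the same relative order in both. Since dp[5][6] = 3, nothing longer is possible.

3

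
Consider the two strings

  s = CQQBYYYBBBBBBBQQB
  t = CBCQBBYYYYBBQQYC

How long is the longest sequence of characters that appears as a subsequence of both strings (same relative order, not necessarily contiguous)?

10

Match C at s[1]=t[3]; then Q at s[2]=t[4]; then B at s[4]=t[6]; then Y at s[5]=t[8]; then Y at s[6]=t[9]; then Y at s[7]=t[10]; then B at s[13]=t[11]; then B at s[14]=t[12]; then Q at s[15]=t[13]; then Q at s[16]=t[14] — 10 characters in the same relative order in both, and the DP table's final entry dp[17][16] is also 10, so no common subsequence is longer.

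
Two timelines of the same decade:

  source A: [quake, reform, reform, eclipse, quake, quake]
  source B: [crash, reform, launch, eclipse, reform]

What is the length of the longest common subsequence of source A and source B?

Taking reform [2,2]; then reform [3,5] gives a common subsequence of length 2, and the DP table's final entry dp[6][5] is also 2, so no common subsequence is longer.

2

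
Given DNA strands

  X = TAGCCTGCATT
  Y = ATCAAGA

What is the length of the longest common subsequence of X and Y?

4

Taking T [1,2], A [2,5], G [7,6], A [9,7] gives a common subsequence of length 4. dp[11][7] = 4 confirms this is the maximum.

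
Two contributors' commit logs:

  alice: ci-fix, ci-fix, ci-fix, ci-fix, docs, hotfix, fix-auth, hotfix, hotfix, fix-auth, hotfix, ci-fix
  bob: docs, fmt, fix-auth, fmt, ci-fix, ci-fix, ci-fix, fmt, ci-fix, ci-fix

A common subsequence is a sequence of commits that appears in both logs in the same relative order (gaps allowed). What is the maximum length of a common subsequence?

5

Match ci-fix at alice[1]=bob[5], then ci-fix at alice[2]=bob[6], then ci-fix at alice[3]=bob[7], then ci-fix at alice[4]=bob[9], then ci-fix at alice[12]=bob[10] — 5 commits in the same relative order in both. Since dp[12][10] = 5, nothing longer is possible.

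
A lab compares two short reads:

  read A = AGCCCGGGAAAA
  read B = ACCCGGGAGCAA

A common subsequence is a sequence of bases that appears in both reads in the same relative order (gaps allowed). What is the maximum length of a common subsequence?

10

Let dp[i][j] be the LCS length of the first i bases of read A and the first j bases of read B. dp[i][j] = dp[i-1][j-1]+1 when the i-th and j-th bases match, else max(dp[i-1][j], dp[i][j-1]).
    ·  A  C  C  C  G  G  G  A  G  C  A  A
 ·  0  0  0  0  0  0  0  0  0  0  0  0  0
 A  0  1  1  1  1  1  1  1  1  1  1  1  1
 G  0  1  1  1  1  2  2  2  2  2  2  2  2
 C  0  1  2  2  2  2  2  2  2  2  3  3  3
 C  0  1  2  3  3  3  3  3  3  3  3  3  3
 C  0  1  2  3  4  4  4  4  4  4  4  4  4
 G  0  1  2  3  4  5  5  5  5  5  5  5  5
 G  0  1  2  3  4  5  6  6  6  6  6  6  6
 G  0  1  2  3  4  5  6  7  7  7  7  7  7
 A  0  1  2  3  4  5  6  7  8  8  8  8  8
 A  0  1  2  3  4  5  6  7  8  8  8  9  9
 A  0  1  2  3  4  5  6  7  8  8  8  9 10
 A  0  1  2  3  4  5  6  7  8  8  8  9 10
dp[12][12] = 10. One LCS (by backtracking along matches): ACCCGGGAAA.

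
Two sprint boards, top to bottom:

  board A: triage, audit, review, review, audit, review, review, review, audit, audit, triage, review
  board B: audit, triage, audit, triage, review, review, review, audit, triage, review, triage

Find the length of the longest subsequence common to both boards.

8

Taking triage [1,2]; then audit [2,3]; then review [6,5]; then review [7,6]; then review [8,7]; then audit [10,8]; then triage [11,9]; then review [12,10] gives a common subsequence of length 8. The LCS DP gives dp[12][11] = 8, so this is optimal.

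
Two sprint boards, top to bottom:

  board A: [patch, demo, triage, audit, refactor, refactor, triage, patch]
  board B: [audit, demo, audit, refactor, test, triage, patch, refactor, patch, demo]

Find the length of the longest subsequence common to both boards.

5

Match demo [2,2], then audit [4,3], then refactor [5,4], then refactor [6,8], then patch [8,9] — 5 tasks in the same relative order in both. dp[8][10] = 5 confirms this is the maximum.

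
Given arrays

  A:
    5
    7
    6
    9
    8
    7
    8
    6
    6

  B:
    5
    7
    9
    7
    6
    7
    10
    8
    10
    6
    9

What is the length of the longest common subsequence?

Let dp[i][j] be the LCS length of the first i values of A and the first j values of B. dp[i][j] = dp[i-1][j-1]+1 when the i-th and j-th values match, else max(dp[i-1][j], dp[i][j-1]).
    ·  5  7  9  7  6  7 10  8 10  6  9
 ·  0  0  0  0  0  0  0  0  0  0  0  0
 5  0  1  1  1  1  1  1  1  1  1  1  1
 7  0  1  2  2  2  2  2  2  2  2  2  2
 6  0  1  2  2  2  3  3  3  3  3  3  3
 9  0  1  2  3  3  3  3  3  3  3  3  4
 8  0  1  2  3  3  3  3  3  4  4  4  4
 7  0  1  2  3  4  4  4  4  4  4  4  4
 8  0  1  2  3  4  4  4  4  5  5  5  5
 6  0  1  2  3  4  5  5  5  5  5  6  6
 6  0  1  2  3  4  5  5  5  5  5  6  6
dp[9][11] = 6. One LCS (by backtracking along matches): 5, 7, 6, 7, 8, 6.

6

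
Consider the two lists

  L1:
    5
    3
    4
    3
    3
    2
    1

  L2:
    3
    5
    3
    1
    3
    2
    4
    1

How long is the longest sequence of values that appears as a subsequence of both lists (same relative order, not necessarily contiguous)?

5

One common subsequence of length 5: 5 (L1 #1, L2 #2); then 3 (L1 #2, L2 #3); then 3 (L1 #5, L2 #5); then 2 (L1 #6, L2 #6); then 1 (L1 #7, L2 #8). The LCS DP gives dp[7][8] = 5, so this is optimal.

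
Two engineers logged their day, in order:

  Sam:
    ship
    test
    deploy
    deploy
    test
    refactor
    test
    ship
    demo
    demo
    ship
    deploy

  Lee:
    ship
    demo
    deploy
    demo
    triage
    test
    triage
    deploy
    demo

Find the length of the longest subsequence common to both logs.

Match ship at Sam[1]=Lee[1], then test at Sam[2]=Lee[6], then deploy at Sam[4]=Lee[8], then demo at Sam[10]=Lee[9] — 4 tasks in the same relative order in both. The LCS DP gives dp[12][9] = 4, so this is optimal.

4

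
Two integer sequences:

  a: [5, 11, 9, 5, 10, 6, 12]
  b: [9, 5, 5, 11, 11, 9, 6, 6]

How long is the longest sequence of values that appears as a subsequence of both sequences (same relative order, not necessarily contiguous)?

Let dp[i][j] be the LCS length of the first i values of a and the first j values of b. dp[i][j] = dp[i-1][j-1]+1 when the i-th and j-th values match, else max(dp[i-1][j], dp[i][j-1]).
    ·  9  5  5 11 11  9  6  6
 ·  0  0  0  0  0  0  0  0  0
 5  0  0  1  1  1  1  1  1  1
11  0  0  1  1  2  2  2  2  2
 9  0  1  1  1  2  2  3  3  3
 5  0  1  2  2  2  2  3  3  3
10  0  1  2  2  2  2  3  3  3
 6  0  1  2  2  2  2  3  4  4
12  0  1  2  2  2  2  3  4  4
dp[7][8] = 4. One LCS (by backtracking along matches): 5, 11, 9, 6.

4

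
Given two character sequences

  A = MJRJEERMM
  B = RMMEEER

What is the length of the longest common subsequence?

4

Let dp[i][j] be the LCS length of the first i characters of A and the first j characters of B. dp[i][j] = dp[i-1][j-1]+1 when the i-th and j-th characters match, else max(dp[i-1][j], dp[i][j-1]).
    ·  R  M  M  E  E  E  R
 ·  0  0  0  0  0  0  0  0
 M  0  0  1  1  1  1  1  1
 J  0  0  1  1  1  1  1  1
 R  0  1  1  1  1  1  1  2
 J  0  1  1  1  1  1  1  2
 E  0  1  1  1  2  2  2  2
 E  0  1  1  1  2  3  3  3
 R  0  1  1  1  2  3  3  4
 M  0  1  2  2  2  3  3  4
 M  0  1  2  3  3  3  3  4
dp[9][7] = 4. One LCS (by backtracking along matches): MEER.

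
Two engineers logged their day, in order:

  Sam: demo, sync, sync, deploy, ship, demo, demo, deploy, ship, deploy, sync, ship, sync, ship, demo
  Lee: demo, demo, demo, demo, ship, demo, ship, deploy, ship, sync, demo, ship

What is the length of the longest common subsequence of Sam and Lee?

Taking demo at Sam[1]=Lee[4], then ship at Sam[5]=Lee[5], then demo at Sam[7]=Lee[6], then ship at Sam[9]=Lee[7], then deploy at Sam[10]=Lee[8], then ship at Sam[12]=Lee[9], then sync at Sam[13]=Lee[10], then ship at Sam[14]=Lee[12] gives a common subsequence of length 8. dp[15][12] = 8 confirms this is the maximum.

8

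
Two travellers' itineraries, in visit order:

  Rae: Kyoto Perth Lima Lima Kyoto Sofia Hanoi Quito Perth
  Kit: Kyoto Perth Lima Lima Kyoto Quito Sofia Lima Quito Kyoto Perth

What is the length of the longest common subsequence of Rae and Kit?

Pick Kyoto (Rae #1, Kit #1) → Perth (Rae #2, Kit #2) → Lima (Rae #3, Kit #3) → Lima (Rae #4, Kit #4) → Kyoto (Rae #5, Kit #5) → Sofia (Rae #6, Kit #7) → Quito (Rae #8, Kit #9) → Perth (Rae #9, Kit #11); all 8 stops appear in both, in order, and the DP table's final entry dp[9][11] is also 8, so no common subsequence is longer.

8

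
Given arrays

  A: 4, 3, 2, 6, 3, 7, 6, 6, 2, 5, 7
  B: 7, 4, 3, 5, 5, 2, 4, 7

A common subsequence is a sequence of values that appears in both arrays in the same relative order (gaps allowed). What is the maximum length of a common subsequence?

4

Match 4 [1,2] → 3 [2,3] → 2 [3,6] → 7 [11,8] — 4 values in the same relative order in both, and the DP table's final entry dp[11][8] is also 4, so no common subsequence is longer.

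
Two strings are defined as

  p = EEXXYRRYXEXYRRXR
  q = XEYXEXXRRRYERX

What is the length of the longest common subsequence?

Match E [1,2], E [2,5], X [3,6], X [4,7], R [6,9], R [7,10], Y [8,11], E [10,12], R [14,13], X [15,14] — 10 characters in the same relative order in both. The LCS DP gives dp[16][14] = 10, so this is optimal.

10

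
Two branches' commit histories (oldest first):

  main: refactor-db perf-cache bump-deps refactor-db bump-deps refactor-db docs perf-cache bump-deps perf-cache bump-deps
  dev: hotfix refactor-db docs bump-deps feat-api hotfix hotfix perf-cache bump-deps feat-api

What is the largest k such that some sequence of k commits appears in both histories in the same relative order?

5

Pick refactor-db at main[6]=dev[2], docs at main[7]=dev[3], bump-deps at main[9]=dev[4], perf-cache at main[10]=dev[8], bump-deps at main[11]=dev[9]; all 5 commits appear in both, in order. Since dp[11][10] = 5, nothing longer is possible.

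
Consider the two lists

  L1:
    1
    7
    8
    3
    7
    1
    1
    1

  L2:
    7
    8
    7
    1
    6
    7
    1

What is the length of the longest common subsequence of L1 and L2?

5

One common subsequence of length 5: 7 at L1[2]=L2[1] → 8 at L1[3]=L2[2] → 7 at L1[5]=L2[3] → 1 at L1[6]=L2[4] → 1 at L1[8]=L2[7]. The LCS DP gives dp[8][7] = 5, so this is optimal.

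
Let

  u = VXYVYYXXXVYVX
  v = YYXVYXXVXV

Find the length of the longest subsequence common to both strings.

7

One common subsequence of length 7: X at u[2]=v[3], then V at u[4]=v[4], then Y at u[6]=v[5], then X at u[7]=v[6], then X at u[8]=v[7], then X at u[9]=v[9], then V at u[12]=v[10]. The LCS DP gives dp[13][10] = 7, so this is optimal.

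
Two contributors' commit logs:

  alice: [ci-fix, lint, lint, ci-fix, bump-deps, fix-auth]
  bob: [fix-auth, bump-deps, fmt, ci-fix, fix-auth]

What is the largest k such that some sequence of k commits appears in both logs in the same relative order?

One common subsequence of length 2: ci-fix [4,4], fix-auth [6,5]. Since dp[6][5] = 2, nothing longer is possible.

2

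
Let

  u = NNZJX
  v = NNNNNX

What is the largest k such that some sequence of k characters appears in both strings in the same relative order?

Pick N (u #1, v #4), N (u #2, v #5), X (u #5, v #6); all 3 characters appear in both, in order. Since dp[5][6] = 3, nothing longer is possible.

3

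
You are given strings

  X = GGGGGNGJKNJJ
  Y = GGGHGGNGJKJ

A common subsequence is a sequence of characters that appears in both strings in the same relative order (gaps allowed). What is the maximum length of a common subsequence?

Taking G at X[1]=Y[1], G at X[2]=Y[2], G at X[3]=Y[3], G at X[4]=Y[5], G at X[5]=Y[6], N at X[6]=Y[7], G at X[7]=Y[8], J at X[8]=Y[9], K at X[9]=Y[10], J at X[12]=Y[11] gives a common subsequence of length 10. The LCS DP gives dp[12][11] = 10, so this is optimal.

10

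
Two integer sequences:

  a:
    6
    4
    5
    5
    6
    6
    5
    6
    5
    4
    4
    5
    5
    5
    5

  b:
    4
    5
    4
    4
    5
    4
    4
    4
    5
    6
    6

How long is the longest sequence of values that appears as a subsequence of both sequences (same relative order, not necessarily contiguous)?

6

Match 4 [2,1] → 5 [3,2] → 5 [4,5] → 4 [10,7] → 4 [11,8] → 5 [12,9] — 6 values in the same relative order in both. dp[15][11] = 6 confirms this is the maximum.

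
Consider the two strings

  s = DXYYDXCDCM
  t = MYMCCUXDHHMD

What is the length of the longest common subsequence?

Let dp[i][j] be the LCS length of the first i characters of s and the first j characters of t. dp[i][j] = dp[i-1][j-1]+1 when the i-th and j-th characters match, else max(dp[i-1][j], dp[i][j-1]).
    ·  M  Y  M  C  C  U  X  D  H  H  M  D
 ·  0  0  0  0  0  0  0  0  0  0  0  0  0
 D  0  0  0  0  0  0  0  0  1  1  1  1  1
 X  0  0  0  0  0  0  0  1  1  1  1  1  1
 Y  0  0  1  1  1  1  1  1  1  1  1  1  1
 Y  0  0  1  1  1  1  1  1  1  1  1  1  1
 D  0  0  1  1  1  1  1  1  2  2  2  2  2
 X  0  0  1  1  1  1  1  2  2  2  2  2  2
 C  0  0  1  1  2  2  2  2  2  2  2  2  2
 D  0  0  1  1  2  2  2  2  3  3  3  3  3
 C  0  0  1  1  2  3  3  3  3  3  3  3  3
 M  0  1  1  2  2  3  3  3  3  3  3  4  4
dp[10][12] = 4. One LCS (by backtracking along matches): YXDM.

4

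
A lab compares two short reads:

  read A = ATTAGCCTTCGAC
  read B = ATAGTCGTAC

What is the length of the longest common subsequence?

One common subsequence of length 9: A [1,1], T [3,2], A [4,3], G [5,4], T [9,5], C [10,6], G [11,7], A [12,9], C [13,10]. Since dp[13][10] = 9, nothing longer is possible.

9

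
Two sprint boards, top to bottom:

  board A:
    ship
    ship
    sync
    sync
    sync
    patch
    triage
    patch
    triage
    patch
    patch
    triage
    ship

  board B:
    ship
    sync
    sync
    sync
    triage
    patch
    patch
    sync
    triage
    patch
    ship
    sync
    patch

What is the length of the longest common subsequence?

Pick ship [2,1], sync [3,2], sync [4,3], sync [5,4], patch [6,6], patch [8,7], triage [9,9], patch [10,10], patch [11,13]; all 9 tasks appear in both, in order. The LCS DP gives dp[13][13] = 9, so this is optimal.

9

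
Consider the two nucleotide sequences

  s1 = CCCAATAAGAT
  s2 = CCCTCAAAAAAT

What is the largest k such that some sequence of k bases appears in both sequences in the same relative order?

Match C (s1 #1, s2 #2), C (s1 #2, s2 #3), C (s1 #3, s2 #5), A (s1 #4, s2 #7), A (s1 #5, s2 #8), A (s1 #7, s2 #9), A (s1 #8, s2 #10), A (s1 #10, s2 #11), T (s1 #11, s2 #12) — 9 bases in the same relative order in both. The LCS DP gives dp[11][12] = 9, so this is optimal.

9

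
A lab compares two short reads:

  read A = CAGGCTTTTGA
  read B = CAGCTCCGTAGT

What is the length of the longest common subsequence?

Let dp[i][j] be the LCS length of the first i bases of read A and the first j bases of read B. dp[i][j] = dp[i-1][j-1]+1 when the i-th and j-th bases match, else max(dp[i-1][j], dp[i][j-1]).
    ·  C  A  G  C  T  C  C  G  T  A  G  T
 ·  0  0  0  0  0  0  0  0  0  0  0  0  0
 C  0  1  1  1  1  1  1  1  1  1  1  1  1
 A  0  1  2  2  2  2  2  2  2  2  2  2  2
 G  0  1  2  3  3  3  3  3  3  3  3  3  3
 G  0  1  2  3  3  3  3  3  4  4  4  4  4
 C  0  1  2  3  4  4  4  4  4  4  4  4  4
 T  0  1  2  3  4  5  5  5  5  5  5  5  5
 T  0  1  2  3  4  5  5  5  5  6  6  6  6
 T  0  1  2  3  4  5  5  5  5  6  6  6  7
 T  0  1  2  3  4  5  5  5  5  6  6  6  7
 G  0  1  2  3  4  5  5  5  6  6  6  7  7
 A  0  1  2  3  4  5  5  5  6  6  7  7  7
dp[11][12] = 7. One LCS (by backtracking along matches): CAGCTTT.

7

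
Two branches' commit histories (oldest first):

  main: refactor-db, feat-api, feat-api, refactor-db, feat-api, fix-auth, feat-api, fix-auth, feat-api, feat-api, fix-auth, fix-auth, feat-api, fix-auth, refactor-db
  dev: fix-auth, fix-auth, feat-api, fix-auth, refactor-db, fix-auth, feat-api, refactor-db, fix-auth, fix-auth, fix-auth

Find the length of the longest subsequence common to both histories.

7

Match feat-api at main[2]=dev[3] → refactor-db at main[4]=dev[5] → fix-auth at main[6]=dev[6] → feat-api at main[7]=dev[7] → fix-auth at main[11]=dev[9] → fix-auth at main[12]=dev[10] → fix-auth at main[14]=dev[11] — 7 commits in the same relative order in both. dp[15][11] = 7 confirms this is the maximum.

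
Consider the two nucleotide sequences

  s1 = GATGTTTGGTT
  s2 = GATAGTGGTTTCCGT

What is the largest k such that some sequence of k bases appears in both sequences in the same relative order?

9

One common subsequence of length 9: G [1,1], A [2,4], T [3,6], G [4,8], T [5,9], T [6,10], T [7,11], G [9,14], T [11,15]. dp[11][15] = 9 confirms this is the maximum.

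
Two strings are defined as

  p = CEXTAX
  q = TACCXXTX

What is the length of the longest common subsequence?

Let dp[i][j] be the LCS length of the first i characters of p and the first j characters of q. dp[i][j] = dp[i-1][j-1]+1 when the i-th and j-th characters match, else max(dp[i-1][j], dp[i][j-1]).
    ·  T  A  C  C  X  X  T  X
 ·  0  0  0  0  0  0  0  0  0
 C  0  0  0  1  1  1  1  1  1
 E  0  0  0  1  1  1  1  1  1
 X  0  0  0  1  1  2  2  2  2
 T  0  1  1  1  1  2  2  3  3
 A  0  1  2  2  2  2  2  3  3
 X  0  1  2  2  2  3  3  3  4
dp[6][8] = 4. One LCS (by backtracking along matches): CXTX.

4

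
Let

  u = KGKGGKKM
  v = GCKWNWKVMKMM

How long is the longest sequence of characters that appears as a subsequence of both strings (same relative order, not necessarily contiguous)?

5

Let dp[i][j] be the LCS length of the first i characters of u and the first j characters of v. dp[i][j] = dp[i-1][j-1]+1 when the i-th and j-th characters match, else max(dp[i-1][j], dp[i][j-1]).
    ·  G  C  K  W  N  W  K  V  M  K  M  M
 ·  0  0  0  0  0  0  0  0  0  0  0  0  0
 K  0  0  0  1  1  1  1  1  1  1  1  1  1
 G  0  1  1  1  1  1  1  1  1  1  1  1  1
 K  0  1  1  2  2  2  2  2  2  2  2  2  2
 G  0  1  1  2  2  2  2  2  2  2  2  2  2
 G  0  1  1  2  2  2  2  2  2  2  2  2  2
 K  0  1  1  2  2  2  2  3  3  3  3  3  3
 K  0  1  1  2  2  2  2  3  3  3  4  4  4
 M  0  1  1  2  2  2  2  3  3  4  4  5  5
dp[8][12] = 5. One LCS (by backtracking along matches): GKKKM.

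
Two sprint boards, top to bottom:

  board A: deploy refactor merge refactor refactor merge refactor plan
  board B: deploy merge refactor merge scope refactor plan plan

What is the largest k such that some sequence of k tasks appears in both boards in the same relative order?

Pick deploy at board A[1]=board B[1], merge at board A[3]=board B[2], refactor at board A[5]=board B[3], merge at board A[6]=board B[4], refactor at board A[7]=board B[6], plan at board A[8]=board B[8]; all 6 tasks appear in both, in order. dp[8][8] = 6 confirms this is the maximum.

6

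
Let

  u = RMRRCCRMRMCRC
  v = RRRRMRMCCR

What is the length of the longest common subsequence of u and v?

9

Let dp[i][j] be the LCS length of the first i characters of u and the first j characters of v. dp[i][j] = dp[i-1][j-1]+1 when the i-th and j-th characters match, else max(dp[i-1][j], dp[i][j-1]).
    ·  R  R  R  R  M  R  M  C  C  R
 ·  0  0  0  0  0  0  0  0  0  0  0
 R  0  1  1  1  1  1  1  1  1  1  1
 M  0  1  1  1  1  2  2  2  2  2  2
 R  0  1  2  2  2  2  3  3  3  3  3
 R  0  1  2  3  3  3  3  3  3  3  4
 C  0  1  2  3  3  3  3  3  4  4  4
 C  0  1  2  3  3  3  3  3  4  5  5
 R  0  1  2  3  4  4  4  4  4  5  6
 M  0  1  2  3  4  5  5  5  5  5  6
 R  0  1  2  3  4  5  6  6  6  6  6
 M  0  1  2  3  4  5  6  7  7  7  7
 C  0  1  2  3  4  5  6  7  8  8  8
 R  0  1  2  3  4  5  6  7  8  8  9
 C  0  1  2  3  4  5  6  7  8  9  9
dp[13][10] = 9. One LCS (by backtracking along matches): RRRRMRMCR.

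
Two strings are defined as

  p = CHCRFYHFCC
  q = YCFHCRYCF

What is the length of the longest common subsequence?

6

One common subsequence of length 6: C at p[1]=q[2] → H at p[2]=q[4] → C at p[3]=q[5] → R at p[4]=q[6] → Y at p[6]=q[7] → F at p[8]=q[9]. dp[10][9] = 6 confirms this is the maximum.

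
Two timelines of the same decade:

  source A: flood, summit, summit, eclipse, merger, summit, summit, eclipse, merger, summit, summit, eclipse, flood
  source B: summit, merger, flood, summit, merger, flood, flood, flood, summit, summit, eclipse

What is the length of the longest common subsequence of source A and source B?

Match summit [3,1], merger [5,2], summit [7,4], merger [9,5], summit [10,9], summit [11,10], eclipse [12,11] — 7 events in the same relative order in both. The LCS DP gives dp[13][11] = 7, so this is optimal.

7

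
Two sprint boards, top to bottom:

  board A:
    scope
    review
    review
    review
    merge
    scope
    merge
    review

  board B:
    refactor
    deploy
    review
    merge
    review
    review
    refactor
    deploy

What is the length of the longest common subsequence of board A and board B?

Pick review at board A[2]=board B[3] → review at board A[3]=board B[5] → review at board A[4]=board B[6]; all 3 tasks appear in both, in order, and the DP table's final entry dp[8][8] is also 3, so no common subsequence is longer.

3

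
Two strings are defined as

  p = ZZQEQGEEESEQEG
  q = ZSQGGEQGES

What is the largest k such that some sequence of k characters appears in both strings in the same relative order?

7

Let dp[i][j] be the LCS length of the first i characters of p and the first j characters of q. dp[i][j] = dp[i-1][j-1]+1 when the i-th and j-th characters match, else max(dp[i-1][j], dp[i][j-1]).
    ·  Z  S  Q  G  G  E  Q  G  E  S
 ·  0  0  0  0  0  0  0  0  0  0  0
 Z  0  1  1  1  1  1  1  1  1  1  1
 Z  0  1  1  1  1  1  1  1  1  1  1
 Q  0  1  1  2  2  2  2  2  2  2  2
 E  0  1  1  2  2  2  3  3  3  3  3
 Q  0  1  1  2  2  2  3  4  4  4  4
 G  0  1  1  2  3  3  3  4  5  5  5
 E  0  1  1  2  3  3  4  4  5  6  6
 E  0  1  1  2  3  3  4  4  5  6  6
 E  0  1  1  2  3  3  4  4  5  6  6
 S  0  1  2  2  3  3  4  4  5  6  7
 E  0  1  2  2  3  3  4  4  5  6  7
 Q  0  1  2  3  3  3  4  5  5  6  7
 E  0  1  2  3  3  3  4  5  5  6  7
 G  0  1  2  3  4  4  4  5  6  6  7
dp[14][10] = 7. One LCS (by backtracking along matches): ZQEQGES.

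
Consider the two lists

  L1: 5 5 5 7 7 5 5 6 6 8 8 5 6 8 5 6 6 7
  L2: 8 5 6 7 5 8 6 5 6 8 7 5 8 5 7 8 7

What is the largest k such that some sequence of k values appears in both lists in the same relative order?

10

Pick 5 at L1[1]=L2[2] → 7 at L1[5]=L2[4] → 5 at L1[6]=L2[5] → 5 at L1[7]=L2[8] → 6 at L1[9]=L2[9] → 8 at L1[10]=L2[10] → 8 at L1[11]=L2[13] → 5 at L1[12]=L2[14] → 8 at L1[14]=L2[16] → 7 at L1[18]=L2[17]; all 10 values appear in both, in order. Since dp[18][17] = 10, nothing longer is possible.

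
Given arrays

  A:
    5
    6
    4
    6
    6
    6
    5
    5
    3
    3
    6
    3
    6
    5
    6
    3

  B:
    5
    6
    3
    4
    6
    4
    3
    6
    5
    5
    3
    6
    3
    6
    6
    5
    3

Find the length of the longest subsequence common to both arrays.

Match 5 at A[1]=B[1]; then 6 at A[2]=B[2]; then 4 at A[3]=B[4]; then 6 at A[4]=B[5]; then 6 at A[6]=B[8]; then 5 at A[7]=B[9]; then 5 at A[8]=B[10]; then 3 at A[9]=B[11]; then 3 at A[10]=B[13]; then 6 at A[11]=B[14]; then 6 at A[13]=B[15]; then 5 at A[14]=B[16]; then 3 at A[16]=B[17] — 13 values in the same relative order in both. The LCS DP gives dp[16][17] = 13, so this is optimal.

13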